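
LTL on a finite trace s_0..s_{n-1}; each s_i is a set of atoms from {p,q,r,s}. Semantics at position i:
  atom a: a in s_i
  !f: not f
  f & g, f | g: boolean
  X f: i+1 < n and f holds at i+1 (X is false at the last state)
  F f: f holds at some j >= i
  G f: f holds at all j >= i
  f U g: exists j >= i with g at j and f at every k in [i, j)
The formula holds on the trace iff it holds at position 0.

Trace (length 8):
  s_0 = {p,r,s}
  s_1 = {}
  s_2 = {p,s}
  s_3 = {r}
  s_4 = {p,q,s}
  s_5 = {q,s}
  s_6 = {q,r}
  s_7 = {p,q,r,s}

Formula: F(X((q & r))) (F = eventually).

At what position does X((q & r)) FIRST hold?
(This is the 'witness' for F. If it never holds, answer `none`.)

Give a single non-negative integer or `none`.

s_0={p,r,s}: X((q & r))=False (q & r)=False q=False r=True
s_1={}: X((q & r))=False (q & r)=False q=False r=False
s_2={p,s}: X((q & r))=False (q & r)=False q=False r=False
s_3={r}: X((q & r))=False (q & r)=False q=False r=True
s_4={p,q,s}: X((q & r))=False (q & r)=False q=True r=False
s_5={q,s}: X((q & r))=True (q & r)=False q=True r=False
s_6={q,r}: X((q & r))=True (q & r)=True q=True r=True
s_7={p,q,r,s}: X((q & r))=False (q & r)=True q=True r=True
F(X((q & r))) holds; first witness at position 5.

Answer: 5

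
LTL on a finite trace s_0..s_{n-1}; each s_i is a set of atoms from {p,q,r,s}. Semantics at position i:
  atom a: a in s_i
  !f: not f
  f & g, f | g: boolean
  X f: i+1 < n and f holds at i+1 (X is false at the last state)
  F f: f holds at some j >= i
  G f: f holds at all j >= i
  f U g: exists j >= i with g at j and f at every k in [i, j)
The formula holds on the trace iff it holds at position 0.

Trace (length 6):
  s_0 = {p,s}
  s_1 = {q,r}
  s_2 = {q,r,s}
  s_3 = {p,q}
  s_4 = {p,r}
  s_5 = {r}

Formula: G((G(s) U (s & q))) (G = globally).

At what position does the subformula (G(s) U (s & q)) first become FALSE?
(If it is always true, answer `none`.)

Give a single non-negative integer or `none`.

Answer: 0

Derivation:
s_0={p,s}: (G(s) U (s & q))=False G(s)=False s=True (s & q)=False q=False
s_1={q,r}: (G(s) U (s & q))=False G(s)=False s=False (s & q)=False q=True
s_2={q,r,s}: (G(s) U (s & q))=True G(s)=False s=True (s & q)=True q=True
s_3={p,q}: (G(s) U (s & q))=False G(s)=False s=False (s & q)=False q=True
s_4={p,r}: (G(s) U (s & q))=False G(s)=False s=False (s & q)=False q=False
s_5={r}: (G(s) U (s & q))=False G(s)=False s=False (s & q)=False q=False
G((G(s) U (s & q))) holds globally = False
First violation at position 0.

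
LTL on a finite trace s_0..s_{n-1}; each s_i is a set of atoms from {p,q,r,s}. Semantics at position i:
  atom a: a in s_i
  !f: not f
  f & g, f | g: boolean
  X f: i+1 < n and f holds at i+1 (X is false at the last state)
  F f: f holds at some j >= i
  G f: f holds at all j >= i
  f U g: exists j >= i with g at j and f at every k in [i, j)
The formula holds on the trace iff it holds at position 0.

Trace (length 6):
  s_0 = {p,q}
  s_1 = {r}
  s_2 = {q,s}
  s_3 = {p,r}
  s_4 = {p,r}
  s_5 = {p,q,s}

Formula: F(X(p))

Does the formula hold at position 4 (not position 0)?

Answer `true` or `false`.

s_0={p,q}: F(X(p))=True X(p)=False p=True
s_1={r}: F(X(p))=True X(p)=False p=False
s_2={q,s}: F(X(p))=True X(p)=True p=False
s_3={p,r}: F(X(p))=True X(p)=True p=True
s_4={p,r}: F(X(p))=True X(p)=True p=True
s_5={p,q,s}: F(X(p))=False X(p)=False p=True
Evaluating at position 4: result = True

Answer: true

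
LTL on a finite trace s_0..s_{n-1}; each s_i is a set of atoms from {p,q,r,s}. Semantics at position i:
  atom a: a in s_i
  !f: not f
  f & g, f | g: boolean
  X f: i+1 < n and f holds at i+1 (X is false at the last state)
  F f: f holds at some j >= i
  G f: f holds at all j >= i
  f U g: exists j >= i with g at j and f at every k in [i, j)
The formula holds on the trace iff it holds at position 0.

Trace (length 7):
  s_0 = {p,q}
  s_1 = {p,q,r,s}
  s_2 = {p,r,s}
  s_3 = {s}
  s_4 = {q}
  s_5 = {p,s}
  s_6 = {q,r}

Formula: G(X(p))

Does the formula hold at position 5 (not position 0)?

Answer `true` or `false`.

Answer: false

Derivation:
s_0={p,q}: G(X(p))=False X(p)=True p=True
s_1={p,q,r,s}: G(X(p))=False X(p)=True p=True
s_2={p,r,s}: G(X(p))=False X(p)=False p=True
s_3={s}: G(X(p))=False X(p)=False p=False
s_4={q}: G(X(p))=False X(p)=True p=False
s_5={p,s}: G(X(p))=False X(p)=False p=True
s_6={q,r}: G(X(p))=False X(p)=False p=False
Evaluating at position 5: result = False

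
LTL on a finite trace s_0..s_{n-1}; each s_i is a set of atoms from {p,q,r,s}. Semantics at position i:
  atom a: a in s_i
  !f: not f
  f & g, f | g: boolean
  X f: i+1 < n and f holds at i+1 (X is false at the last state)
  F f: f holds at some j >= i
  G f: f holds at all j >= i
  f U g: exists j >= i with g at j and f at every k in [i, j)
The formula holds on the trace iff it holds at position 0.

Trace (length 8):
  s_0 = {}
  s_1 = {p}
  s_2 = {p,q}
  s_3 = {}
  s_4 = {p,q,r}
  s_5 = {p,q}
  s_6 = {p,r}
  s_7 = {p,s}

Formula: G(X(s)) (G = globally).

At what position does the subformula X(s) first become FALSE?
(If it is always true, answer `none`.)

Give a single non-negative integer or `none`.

Answer: 0

Derivation:
s_0={}: X(s)=False s=False
s_1={p}: X(s)=False s=False
s_2={p,q}: X(s)=False s=False
s_3={}: X(s)=False s=False
s_4={p,q,r}: X(s)=False s=False
s_5={p,q}: X(s)=False s=False
s_6={p,r}: X(s)=True s=False
s_7={p,s}: X(s)=False s=True
G(X(s)) holds globally = False
First violation at position 0.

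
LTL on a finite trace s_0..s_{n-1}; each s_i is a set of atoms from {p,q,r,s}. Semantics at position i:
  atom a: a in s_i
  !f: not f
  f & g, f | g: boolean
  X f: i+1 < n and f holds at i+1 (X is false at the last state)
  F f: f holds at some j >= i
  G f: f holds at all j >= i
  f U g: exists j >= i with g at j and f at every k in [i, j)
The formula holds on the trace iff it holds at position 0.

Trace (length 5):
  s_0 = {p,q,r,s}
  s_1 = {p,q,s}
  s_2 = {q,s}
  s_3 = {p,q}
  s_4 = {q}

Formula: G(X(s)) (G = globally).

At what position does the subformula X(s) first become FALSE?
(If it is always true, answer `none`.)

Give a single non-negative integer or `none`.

s_0={p,q,r,s}: X(s)=True s=True
s_1={p,q,s}: X(s)=True s=True
s_2={q,s}: X(s)=False s=True
s_3={p,q}: X(s)=False s=False
s_4={q}: X(s)=False s=False
G(X(s)) holds globally = False
First violation at position 2.

Answer: 2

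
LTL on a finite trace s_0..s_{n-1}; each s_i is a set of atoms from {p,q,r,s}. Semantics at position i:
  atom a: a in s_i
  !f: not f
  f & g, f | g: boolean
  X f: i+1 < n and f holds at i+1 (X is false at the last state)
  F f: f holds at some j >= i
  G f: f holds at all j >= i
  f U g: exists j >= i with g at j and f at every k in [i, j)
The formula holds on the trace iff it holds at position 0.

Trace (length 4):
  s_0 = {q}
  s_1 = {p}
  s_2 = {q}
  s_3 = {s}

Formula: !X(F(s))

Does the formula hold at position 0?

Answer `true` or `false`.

s_0={q}: !X(F(s))=False X(F(s))=True F(s)=True s=False
s_1={p}: !X(F(s))=False X(F(s))=True F(s)=True s=False
s_2={q}: !X(F(s))=False X(F(s))=True F(s)=True s=False
s_3={s}: !X(F(s))=True X(F(s))=False F(s)=True s=True

Answer: false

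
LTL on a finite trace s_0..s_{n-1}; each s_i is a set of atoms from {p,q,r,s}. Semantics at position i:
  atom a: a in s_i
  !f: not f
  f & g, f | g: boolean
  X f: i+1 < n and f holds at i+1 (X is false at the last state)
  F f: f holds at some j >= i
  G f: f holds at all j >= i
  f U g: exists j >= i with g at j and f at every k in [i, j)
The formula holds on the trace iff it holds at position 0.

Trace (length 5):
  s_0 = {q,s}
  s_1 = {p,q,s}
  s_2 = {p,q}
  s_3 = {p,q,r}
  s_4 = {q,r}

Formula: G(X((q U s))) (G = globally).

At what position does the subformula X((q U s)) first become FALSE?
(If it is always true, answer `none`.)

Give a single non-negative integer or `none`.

Answer: 1

Derivation:
s_0={q,s}: X((q U s))=True (q U s)=True q=True s=True
s_1={p,q,s}: X((q U s))=False (q U s)=True q=True s=True
s_2={p,q}: X((q U s))=False (q U s)=False q=True s=False
s_3={p,q,r}: X((q U s))=False (q U s)=False q=True s=False
s_4={q,r}: X((q U s))=False (q U s)=False q=True s=False
G(X((q U s))) holds globally = False
First violation at position 1.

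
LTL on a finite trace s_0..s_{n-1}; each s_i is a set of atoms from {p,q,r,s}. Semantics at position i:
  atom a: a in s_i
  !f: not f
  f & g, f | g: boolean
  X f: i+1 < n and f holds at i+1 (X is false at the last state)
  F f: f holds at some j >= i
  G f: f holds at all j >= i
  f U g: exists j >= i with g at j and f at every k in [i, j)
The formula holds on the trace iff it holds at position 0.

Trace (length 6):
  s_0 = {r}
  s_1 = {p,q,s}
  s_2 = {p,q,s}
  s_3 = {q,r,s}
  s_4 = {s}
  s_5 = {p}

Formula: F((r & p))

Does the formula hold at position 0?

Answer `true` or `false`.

Answer: false

Derivation:
s_0={r}: F((r & p))=False (r & p)=False r=True p=False
s_1={p,q,s}: F((r & p))=False (r & p)=False r=False p=True
s_2={p,q,s}: F((r & p))=False (r & p)=False r=False p=True
s_3={q,r,s}: F((r & p))=False (r & p)=False r=True p=False
s_4={s}: F((r & p))=False (r & p)=False r=False p=False
s_5={p}: F((r & p))=False (r & p)=False r=False p=True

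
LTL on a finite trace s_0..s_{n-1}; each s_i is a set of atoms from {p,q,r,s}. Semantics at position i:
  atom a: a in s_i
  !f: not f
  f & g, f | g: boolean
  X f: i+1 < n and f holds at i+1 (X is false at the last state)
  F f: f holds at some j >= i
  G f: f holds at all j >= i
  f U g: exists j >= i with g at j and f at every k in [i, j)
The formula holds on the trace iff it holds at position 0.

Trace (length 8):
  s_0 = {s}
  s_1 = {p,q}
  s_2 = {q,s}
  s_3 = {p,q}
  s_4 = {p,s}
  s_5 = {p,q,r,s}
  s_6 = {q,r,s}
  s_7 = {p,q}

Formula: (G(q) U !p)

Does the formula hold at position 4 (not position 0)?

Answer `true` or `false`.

Answer: false

Derivation:
s_0={s}: (G(q) U !p)=True G(q)=False q=False !p=True p=False
s_1={p,q}: (G(q) U !p)=False G(q)=False q=True !p=False p=True
s_2={q,s}: (G(q) U !p)=True G(q)=False q=True !p=True p=False
s_3={p,q}: (G(q) U !p)=False G(q)=False q=True !p=False p=True
s_4={p,s}: (G(q) U !p)=False G(q)=False q=False !p=False p=True
s_5={p,q,r,s}: (G(q) U !p)=True G(q)=True q=True !p=False p=True
s_6={q,r,s}: (G(q) U !p)=True G(q)=True q=True !p=True p=False
s_7={p,q}: (G(q) U !p)=False G(q)=True q=True !p=False p=True
Evaluating at position 4: result = False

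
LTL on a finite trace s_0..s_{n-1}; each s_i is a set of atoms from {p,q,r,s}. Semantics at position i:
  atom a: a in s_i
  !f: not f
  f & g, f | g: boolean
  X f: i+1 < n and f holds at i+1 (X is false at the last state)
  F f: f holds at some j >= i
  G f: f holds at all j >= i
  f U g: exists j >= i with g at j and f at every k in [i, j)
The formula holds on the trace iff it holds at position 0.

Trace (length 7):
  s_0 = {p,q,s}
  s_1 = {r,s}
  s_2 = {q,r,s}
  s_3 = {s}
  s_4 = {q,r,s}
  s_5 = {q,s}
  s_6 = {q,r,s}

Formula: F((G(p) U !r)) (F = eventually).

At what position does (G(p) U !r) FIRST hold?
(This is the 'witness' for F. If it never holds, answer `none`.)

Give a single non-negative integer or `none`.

s_0={p,q,s}: (G(p) U !r)=True G(p)=False p=True !r=True r=False
s_1={r,s}: (G(p) U !r)=False G(p)=False p=False !r=False r=True
s_2={q,r,s}: (G(p) U !r)=False G(p)=False p=False !r=False r=True
s_3={s}: (G(p) U !r)=True G(p)=False p=False !r=True r=False
s_4={q,r,s}: (G(p) U !r)=False G(p)=False p=False !r=False r=True
s_5={q,s}: (G(p) U !r)=True G(p)=False p=False !r=True r=False
s_6={q,r,s}: (G(p) U !r)=False G(p)=False p=False !r=False r=True
F((G(p) U !r)) holds; first witness at position 0.

Answer: 0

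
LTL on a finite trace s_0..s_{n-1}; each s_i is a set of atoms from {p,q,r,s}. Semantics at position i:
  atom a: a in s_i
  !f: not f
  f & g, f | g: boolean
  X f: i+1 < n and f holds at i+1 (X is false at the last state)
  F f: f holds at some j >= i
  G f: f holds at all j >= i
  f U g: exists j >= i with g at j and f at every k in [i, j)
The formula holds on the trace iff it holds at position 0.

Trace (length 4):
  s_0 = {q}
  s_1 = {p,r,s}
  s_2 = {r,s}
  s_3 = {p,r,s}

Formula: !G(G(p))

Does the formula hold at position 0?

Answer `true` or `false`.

s_0={q}: !G(G(p))=True G(G(p))=False G(p)=False p=False
s_1={p,r,s}: !G(G(p))=True G(G(p))=False G(p)=False p=True
s_2={r,s}: !G(G(p))=True G(G(p))=False G(p)=False p=False
s_3={p,r,s}: !G(G(p))=False G(G(p))=True G(p)=True p=True

Answer: true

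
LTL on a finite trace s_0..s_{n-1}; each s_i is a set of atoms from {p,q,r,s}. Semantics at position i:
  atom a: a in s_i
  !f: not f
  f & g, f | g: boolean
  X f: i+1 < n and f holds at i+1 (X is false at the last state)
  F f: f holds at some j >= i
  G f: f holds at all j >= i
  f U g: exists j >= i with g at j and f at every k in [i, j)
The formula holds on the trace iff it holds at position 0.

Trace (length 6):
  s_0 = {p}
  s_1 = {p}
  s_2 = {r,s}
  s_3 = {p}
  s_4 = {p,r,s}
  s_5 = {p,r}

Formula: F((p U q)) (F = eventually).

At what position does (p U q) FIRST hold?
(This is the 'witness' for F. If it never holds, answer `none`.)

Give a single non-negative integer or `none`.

Answer: none

Derivation:
s_0={p}: (p U q)=False p=True q=False
s_1={p}: (p U q)=False p=True q=False
s_2={r,s}: (p U q)=False p=False q=False
s_3={p}: (p U q)=False p=True q=False
s_4={p,r,s}: (p U q)=False p=True q=False
s_5={p,r}: (p U q)=False p=True q=False
F((p U q)) does not hold (no witness exists).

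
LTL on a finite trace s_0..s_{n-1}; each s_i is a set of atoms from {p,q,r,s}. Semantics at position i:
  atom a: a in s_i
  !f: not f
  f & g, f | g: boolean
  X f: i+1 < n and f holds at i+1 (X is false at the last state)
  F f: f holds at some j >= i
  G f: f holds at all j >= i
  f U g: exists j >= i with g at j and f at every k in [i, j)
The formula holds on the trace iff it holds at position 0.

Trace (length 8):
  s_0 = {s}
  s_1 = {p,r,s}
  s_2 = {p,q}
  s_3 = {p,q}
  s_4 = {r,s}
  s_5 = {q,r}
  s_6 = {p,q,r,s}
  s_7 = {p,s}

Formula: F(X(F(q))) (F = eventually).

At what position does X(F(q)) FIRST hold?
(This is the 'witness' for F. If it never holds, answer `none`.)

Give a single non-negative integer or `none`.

s_0={s}: X(F(q))=True F(q)=True q=False
s_1={p,r,s}: X(F(q))=True F(q)=True q=False
s_2={p,q}: X(F(q))=True F(q)=True q=True
s_3={p,q}: X(F(q))=True F(q)=True q=True
s_4={r,s}: X(F(q))=True F(q)=True q=False
s_5={q,r}: X(F(q))=True F(q)=True q=True
s_6={p,q,r,s}: X(F(q))=False F(q)=True q=True
s_7={p,s}: X(F(q))=False F(q)=False q=False
F(X(F(q))) holds; first witness at position 0.

Answer: 0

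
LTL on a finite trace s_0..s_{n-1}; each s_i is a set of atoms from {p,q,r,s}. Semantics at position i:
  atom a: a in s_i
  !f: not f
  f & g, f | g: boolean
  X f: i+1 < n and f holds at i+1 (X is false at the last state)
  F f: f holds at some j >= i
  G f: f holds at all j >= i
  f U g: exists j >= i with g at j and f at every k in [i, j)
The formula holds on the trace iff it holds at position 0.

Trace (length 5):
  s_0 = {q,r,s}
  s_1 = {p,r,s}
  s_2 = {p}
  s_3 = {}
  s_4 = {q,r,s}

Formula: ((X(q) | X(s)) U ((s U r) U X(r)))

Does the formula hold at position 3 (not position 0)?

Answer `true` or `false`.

s_0={q,r,s}: ((X(q) | X(s)) U ((s U r) U X(r)))=True (X(q) | X(s))=True X(q)=False q=True X(s)=True s=True ((s U r) U X(r))=True (s U r)=True r=True X(r)=True
s_1={p,r,s}: ((X(q) | X(s)) U ((s U r) U X(r)))=False (X(q) | X(s))=False X(q)=False q=False X(s)=False s=True ((s U r) U X(r))=False (s U r)=True r=True X(r)=False
s_2={p}: ((X(q) | X(s)) U ((s U r) U X(r)))=False (X(q) | X(s))=False X(q)=False q=False X(s)=False s=False ((s U r) U X(r))=False (s U r)=False r=False X(r)=False
s_3={}: ((X(q) | X(s)) U ((s U r) U X(r)))=True (X(q) | X(s))=True X(q)=True q=False X(s)=True s=False ((s U r) U X(r))=True (s U r)=False r=False X(r)=True
s_4={q,r,s}: ((X(q) | X(s)) U ((s U r) U X(r)))=False (X(q) | X(s))=False X(q)=False q=True X(s)=False s=True ((s U r) U X(r))=False (s U r)=True r=True X(r)=False
Evaluating at position 3: result = True

Answer: true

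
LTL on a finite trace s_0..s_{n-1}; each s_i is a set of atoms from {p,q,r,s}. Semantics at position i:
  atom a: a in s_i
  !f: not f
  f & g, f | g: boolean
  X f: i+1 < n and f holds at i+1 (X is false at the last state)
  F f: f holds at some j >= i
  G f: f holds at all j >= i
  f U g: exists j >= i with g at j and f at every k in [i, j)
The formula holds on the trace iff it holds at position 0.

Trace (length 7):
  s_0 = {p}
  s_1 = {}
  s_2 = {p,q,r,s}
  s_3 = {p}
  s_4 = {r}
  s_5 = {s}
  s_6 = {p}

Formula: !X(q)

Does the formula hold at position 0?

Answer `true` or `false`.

s_0={p}: !X(q)=True X(q)=False q=False
s_1={}: !X(q)=False X(q)=True q=False
s_2={p,q,r,s}: !X(q)=True X(q)=False q=True
s_3={p}: !X(q)=True X(q)=False q=False
s_4={r}: !X(q)=True X(q)=False q=False
s_5={s}: !X(q)=True X(q)=False q=False
s_6={p}: !X(q)=True X(q)=False q=False

Answer: true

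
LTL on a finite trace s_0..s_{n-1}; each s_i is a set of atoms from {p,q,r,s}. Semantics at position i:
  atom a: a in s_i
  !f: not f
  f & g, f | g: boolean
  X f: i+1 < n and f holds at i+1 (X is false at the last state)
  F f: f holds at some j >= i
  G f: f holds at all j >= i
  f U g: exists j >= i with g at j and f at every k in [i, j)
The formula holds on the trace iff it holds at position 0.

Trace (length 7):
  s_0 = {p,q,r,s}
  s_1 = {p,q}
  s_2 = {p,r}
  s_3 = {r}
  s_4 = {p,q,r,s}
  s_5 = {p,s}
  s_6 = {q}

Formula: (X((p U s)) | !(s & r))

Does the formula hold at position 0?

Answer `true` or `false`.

Answer: false

Derivation:
s_0={p,q,r,s}: (X((p U s)) | !(s & r))=False X((p U s))=False (p U s)=True p=True s=True !(s & r)=False (s & r)=True r=True
s_1={p,q}: (X((p U s)) | !(s & r))=True X((p U s))=False (p U s)=False p=True s=False !(s & r)=True (s & r)=False r=False
s_2={p,r}: (X((p U s)) | !(s & r))=True X((p U s))=False (p U s)=False p=True s=False !(s & r)=True (s & r)=False r=True
s_3={r}: (X((p U s)) | !(s & r))=True X((p U s))=True (p U s)=False p=False s=False !(s & r)=True (s & r)=False r=True
s_4={p,q,r,s}: (X((p U s)) | !(s & r))=True X((p U s))=True (p U s)=True p=True s=True !(s & r)=False (s & r)=True r=True
s_5={p,s}: (X((p U s)) | !(s & r))=True X((p U s))=False (p U s)=True p=True s=True !(s & r)=True (s & r)=False r=False
s_6={q}: (X((p U s)) | !(s & r))=True X((p U s))=False (p U s)=False p=False s=False !(s & r)=True (s & r)=False r=False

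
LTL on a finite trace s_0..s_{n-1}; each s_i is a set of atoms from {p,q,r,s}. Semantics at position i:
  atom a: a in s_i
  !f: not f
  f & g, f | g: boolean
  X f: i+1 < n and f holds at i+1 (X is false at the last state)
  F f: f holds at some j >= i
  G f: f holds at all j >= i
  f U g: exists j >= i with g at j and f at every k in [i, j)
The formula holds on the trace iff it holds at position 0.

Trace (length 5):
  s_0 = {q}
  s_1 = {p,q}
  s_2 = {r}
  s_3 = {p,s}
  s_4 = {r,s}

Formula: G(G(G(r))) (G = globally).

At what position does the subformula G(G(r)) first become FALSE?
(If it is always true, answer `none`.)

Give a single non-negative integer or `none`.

s_0={q}: G(G(r))=False G(r)=False r=False
s_1={p,q}: G(G(r))=False G(r)=False r=False
s_2={r}: G(G(r))=False G(r)=False r=True
s_3={p,s}: G(G(r))=False G(r)=False r=False
s_4={r,s}: G(G(r))=True G(r)=True r=True
G(G(G(r))) holds globally = False
First violation at position 0.

Answer: 0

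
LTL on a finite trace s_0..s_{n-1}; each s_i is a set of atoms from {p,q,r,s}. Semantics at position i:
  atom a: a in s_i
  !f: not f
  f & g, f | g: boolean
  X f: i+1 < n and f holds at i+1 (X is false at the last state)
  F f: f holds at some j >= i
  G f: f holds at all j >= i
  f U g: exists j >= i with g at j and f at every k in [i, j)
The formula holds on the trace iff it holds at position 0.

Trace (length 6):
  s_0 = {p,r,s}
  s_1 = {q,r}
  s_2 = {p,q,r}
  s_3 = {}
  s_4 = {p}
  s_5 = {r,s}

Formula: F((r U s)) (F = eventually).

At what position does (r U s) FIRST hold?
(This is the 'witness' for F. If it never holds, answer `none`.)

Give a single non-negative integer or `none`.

Answer: 0

Derivation:
s_0={p,r,s}: (r U s)=True r=True s=True
s_1={q,r}: (r U s)=False r=True s=False
s_2={p,q,r}: (r U s)=False r=True s=False
s_3={}: (r U s)=False r=False s=False
s_4={p}: (r U s)=False r=False s=False
s_5={r,s}: (r U s)=True r=True s=True
F((r U s)) holds; first witness at position 0.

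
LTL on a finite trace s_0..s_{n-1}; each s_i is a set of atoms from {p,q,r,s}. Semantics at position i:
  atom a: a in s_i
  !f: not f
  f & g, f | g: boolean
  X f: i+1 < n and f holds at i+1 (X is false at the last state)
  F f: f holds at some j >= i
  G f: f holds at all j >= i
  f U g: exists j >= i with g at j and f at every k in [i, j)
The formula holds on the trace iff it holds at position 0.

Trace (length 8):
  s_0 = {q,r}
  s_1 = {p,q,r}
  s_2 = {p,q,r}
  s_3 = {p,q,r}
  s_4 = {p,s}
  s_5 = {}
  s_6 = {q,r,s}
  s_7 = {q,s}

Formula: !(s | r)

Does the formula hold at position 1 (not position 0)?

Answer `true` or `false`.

Answer: false

Derivation:
s_0={q,r}: !(s | r)=False (s | r)=True s=False r=True
s_1={p,q,r}: !(s | r)=False (s | r)=True s=False r=True
s_2={p,q,r}: !(s | r)=False (s | r)=True s=False r=True
s_3={p,q,r}: !(s | r)=False (s | r)=True s=False r=True
s_4={p,s}: !(s | r)=False (s | r)=True s=True r=False
s_5={}: !(s | r)=True (s | r)=False s=False r=False
s_6={q,r,s}: !(s | r)=False (s | r)=True s=True r=True
s_7={q,s}: !(s | r)=False (s | r)=True s=True r=False
Evaluating at position 1: result = False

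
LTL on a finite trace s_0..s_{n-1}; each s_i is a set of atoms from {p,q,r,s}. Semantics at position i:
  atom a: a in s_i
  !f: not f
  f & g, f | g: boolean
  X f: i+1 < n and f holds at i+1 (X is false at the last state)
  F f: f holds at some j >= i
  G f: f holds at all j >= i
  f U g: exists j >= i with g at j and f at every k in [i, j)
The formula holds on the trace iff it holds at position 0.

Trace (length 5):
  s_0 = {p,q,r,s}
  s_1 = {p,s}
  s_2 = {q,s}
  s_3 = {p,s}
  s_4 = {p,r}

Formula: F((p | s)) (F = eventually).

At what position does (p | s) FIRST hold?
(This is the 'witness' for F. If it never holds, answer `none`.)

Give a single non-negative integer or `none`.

s_0={p,q,r,s}: (p | s)=True p=True s=True
s_1={p,s}: (p | s)=True p=True s=True
s_2={q,s}: (p | s)=True p=False s=True
s_3={p,s}: (p | s)=True p=True s=True
s_4={p,r}: (p | s)=True p=True s=False
F((p | s)) holds; first witness at position 0.

Answer: 0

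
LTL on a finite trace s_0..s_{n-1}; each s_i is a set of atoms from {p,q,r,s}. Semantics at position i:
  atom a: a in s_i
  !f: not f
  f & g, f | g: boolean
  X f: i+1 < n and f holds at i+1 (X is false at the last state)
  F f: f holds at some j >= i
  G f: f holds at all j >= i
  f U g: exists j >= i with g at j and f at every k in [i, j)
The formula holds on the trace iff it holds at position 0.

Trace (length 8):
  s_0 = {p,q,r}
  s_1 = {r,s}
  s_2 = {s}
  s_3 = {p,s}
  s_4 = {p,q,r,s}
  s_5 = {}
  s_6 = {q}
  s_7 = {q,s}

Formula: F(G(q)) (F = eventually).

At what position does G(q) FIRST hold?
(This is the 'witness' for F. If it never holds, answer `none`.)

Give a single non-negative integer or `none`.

Answer: 6

Derivation:
s_0={p,q,r}: G(q)=False q=True
s_1={r,s}: G(q)=False q=False
s_2={s}: G(q)=False q=False
s_3={p,s}: G(q)=False q=False
s_4={p,q,r,s}: G(q)=False q=True
s_5={}: G(q)=False q=False
s_6={q}: G(q)=True q=True
s_7={q,s}: G(q)=True q=True
F(G(q)) holds; first witness at position 6.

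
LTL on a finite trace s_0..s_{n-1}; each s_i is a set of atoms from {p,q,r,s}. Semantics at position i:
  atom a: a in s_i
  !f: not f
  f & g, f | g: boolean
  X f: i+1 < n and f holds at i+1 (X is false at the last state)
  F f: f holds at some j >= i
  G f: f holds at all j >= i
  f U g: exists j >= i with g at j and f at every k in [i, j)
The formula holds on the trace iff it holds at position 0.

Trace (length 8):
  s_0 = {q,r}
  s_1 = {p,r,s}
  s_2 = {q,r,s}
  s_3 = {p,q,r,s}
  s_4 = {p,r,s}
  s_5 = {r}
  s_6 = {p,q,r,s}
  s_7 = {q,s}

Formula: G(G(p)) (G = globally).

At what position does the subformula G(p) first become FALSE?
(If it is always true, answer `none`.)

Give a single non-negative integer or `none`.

Answer: 0

Derivation:
s_0={q,r}: G(p)=False p=False
s_1={p,r,s}: G(p)=False p=True
s_2={q,r,s}: G(p)=False p=False
s_3={p,q,r,s}: G(p)=False p=True
s_4={p,r,s}: G(p)=False p=True
s_5={r}: G(p)=False p=False
s_6={p,q,r,s}: G(p)=False p=True
s_7={q,s}: G(p)=False p=False
G(G(p)) holds globally = False
First violation at position 0.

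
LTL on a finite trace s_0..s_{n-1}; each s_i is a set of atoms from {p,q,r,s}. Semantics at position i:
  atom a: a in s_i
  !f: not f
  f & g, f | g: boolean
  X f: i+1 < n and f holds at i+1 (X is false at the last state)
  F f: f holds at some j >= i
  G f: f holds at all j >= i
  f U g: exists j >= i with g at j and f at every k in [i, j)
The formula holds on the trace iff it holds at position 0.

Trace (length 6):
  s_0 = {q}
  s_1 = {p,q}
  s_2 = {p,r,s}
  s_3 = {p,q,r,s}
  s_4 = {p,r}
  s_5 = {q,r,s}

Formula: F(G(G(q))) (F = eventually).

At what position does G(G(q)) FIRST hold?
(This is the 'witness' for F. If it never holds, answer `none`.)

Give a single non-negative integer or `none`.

Answer: 5

Derivation:
s_0={q}: G(G(q))=False G(q)=False q=True
s_1={p,q}: G(G(q))=False G(q)=False q=True
s_2={p,r,s}: G(G(q))=False G(q)=False q=False
s_3={p,q,r,s}: G(G(q))=False G(q)=False q=True
s_4={p,r}: G(G(q))=False G(q)=False q=False
s_5={q,r,s}: G(G(q))=True G(q)=True q=True
F(G(G(q))) holds; first witness at position 5.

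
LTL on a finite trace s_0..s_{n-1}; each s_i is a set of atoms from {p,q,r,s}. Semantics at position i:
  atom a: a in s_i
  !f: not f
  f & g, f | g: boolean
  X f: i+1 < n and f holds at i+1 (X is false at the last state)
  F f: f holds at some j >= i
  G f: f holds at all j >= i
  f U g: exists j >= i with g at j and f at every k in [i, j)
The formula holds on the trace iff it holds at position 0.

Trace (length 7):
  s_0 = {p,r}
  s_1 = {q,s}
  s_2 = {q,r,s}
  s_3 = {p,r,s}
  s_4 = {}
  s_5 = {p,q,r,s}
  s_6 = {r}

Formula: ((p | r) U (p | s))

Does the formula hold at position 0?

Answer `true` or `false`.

s_0={p,r}: ((p | r) U (p | s))=True (p | r)=True p=True r=True (p | s)=True s=False
s_1={q,s}: ((p | r) U (p | s))=True (p | r)=False p=False r=False (p | s)=True s=True
s_2={q,r,s}: ((p | r) U (p | s))=True (p | r)=True p=False r=True (p | s)=True s=True
s_3={p,r,s}: ((p | r) U (p | s))=True (p | r)=True p=True r=True (p | s)=True s=True
s_4={}: ((p | r) U (p | s))=False (p | r)=False p=False r=False (p | s)=False s=False
s_5={p,q,r,s}: ((p | r) U (p | s))=True (p | r)=True p=True r=True (p | s)=True s=True
s_6={r}: ((p | r) U (p | s))=False (p | r)=True p=False r=True (p | s)=False s=False

Answer: true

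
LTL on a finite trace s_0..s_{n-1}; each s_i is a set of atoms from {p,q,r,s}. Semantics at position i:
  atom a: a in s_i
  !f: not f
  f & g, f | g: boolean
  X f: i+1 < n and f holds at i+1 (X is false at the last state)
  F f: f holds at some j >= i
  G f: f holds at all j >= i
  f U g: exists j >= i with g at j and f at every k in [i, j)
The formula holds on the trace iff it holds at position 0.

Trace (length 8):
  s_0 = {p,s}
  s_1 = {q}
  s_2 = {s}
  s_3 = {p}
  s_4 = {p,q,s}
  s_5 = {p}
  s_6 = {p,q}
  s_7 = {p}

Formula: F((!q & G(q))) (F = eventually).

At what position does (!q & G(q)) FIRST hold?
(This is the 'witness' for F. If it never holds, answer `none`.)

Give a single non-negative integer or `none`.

s_0={p,s}: (!q & G(q))=False !q=True q=False G(q)=False
s_1={q}: (!q & G(q))=False !q=False q=True G(q)=False
s_2={s}: (!q & G(q))=False !q=True q=False G(q)=False
s_3={p}: (!q & G(q))=False !q=True q=False G(q)=False
s_4={p,q,s}: (!q & G(q))=False !q=False q=True G(q)=False
s_5={p}: (!q & G(q))=False !q=True q=False G(q)=False
s_6={p,q}: (!q & G(q))=False !q=False q=True G(q)=False
s_7={p}: (!q & G(q))=False !q=True q=False G(q)=False
F((!q & G(q))) does not hold (no witness exists).

Answer: none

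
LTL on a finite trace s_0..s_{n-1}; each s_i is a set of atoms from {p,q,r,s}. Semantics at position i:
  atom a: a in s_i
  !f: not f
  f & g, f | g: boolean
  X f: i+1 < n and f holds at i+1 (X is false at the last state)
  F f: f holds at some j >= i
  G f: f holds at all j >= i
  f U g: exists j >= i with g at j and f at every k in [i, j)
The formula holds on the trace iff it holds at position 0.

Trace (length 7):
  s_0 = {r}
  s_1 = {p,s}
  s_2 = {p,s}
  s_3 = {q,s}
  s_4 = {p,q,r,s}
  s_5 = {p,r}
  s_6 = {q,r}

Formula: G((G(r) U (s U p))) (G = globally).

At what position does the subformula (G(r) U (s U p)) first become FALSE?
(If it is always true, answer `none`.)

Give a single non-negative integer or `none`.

s_0={r}: (G(r) U (s U p))=False G(r)=False r=True (s U p)=False s=False p=False
s_1={p,s}: (G(r) U (s U p))=True G(r)=False r=False (s U p)=True s=True p=True
s_2={p,s}: (G(r) U (s U p))=True G(r)=False r=False (s U p)=True s=True p=True
s_3={q,s}: (G(r) U (s U p))=True G(r)=False r=False (s U p)=True s=True p=False
s_4={p,q,r,s}: (G(r) U (s U p))=True G(r)=True r=True (s U p)=True s=True p=True
s_5={p,r}: (G(r) U (s U p))=True G(r)=True r=True (s U p)=True s=False p=True
s_6={q,r}: (G(r) U (s U p))=False G(r)=True r=True (s U p)=False s=False p=False
G((G(r) U (s U p))) holds globally = False
First violation at position 0.

Answer: 0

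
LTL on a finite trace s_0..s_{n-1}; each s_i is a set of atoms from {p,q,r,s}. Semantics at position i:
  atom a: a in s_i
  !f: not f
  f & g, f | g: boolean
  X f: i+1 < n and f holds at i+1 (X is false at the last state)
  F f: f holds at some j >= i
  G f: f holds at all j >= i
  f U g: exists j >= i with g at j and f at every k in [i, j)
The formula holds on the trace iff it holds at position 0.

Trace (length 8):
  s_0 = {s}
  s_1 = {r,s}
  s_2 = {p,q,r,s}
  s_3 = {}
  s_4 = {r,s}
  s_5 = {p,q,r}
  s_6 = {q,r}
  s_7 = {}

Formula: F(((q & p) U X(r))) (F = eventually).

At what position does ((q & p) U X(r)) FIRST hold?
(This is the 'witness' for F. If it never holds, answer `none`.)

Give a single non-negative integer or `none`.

Answer: 0

Derivation:
s_0={s}: ((q & p) U X(r))=True (q & p)=False q=False p=False X(r)=True r=False
s_1={r,s}: ((q & p) U X(r))=True (q & p)=False q=False p=False X(r)=True r=True
s_2={p,q,r,s}: ((q & p) U X(r))=True (q & p)=True q=True p=True X(r)=False r=True
s_3={}: ((q & p) U X(r))=True (q & p)=False q=False p=False X(r)=True r=False
s_4={r,s}: ((q & p) U X(r))=True (q & p)=False q=False p=False X(r)=True r=True
s_5={p,q,r}: ((q & p) U X(r))=True (q & p)=True q=True p=True X(r)=True r=True
s_6={q,r}: ((q & p) U X(r))=False (q & p)=False q=True p=False X(r)=False r=True
s_7={}: ((q & p) U X(r))=False (q & p)=False q=False p=False X(r)=False r=False
F(((q & p) U X(r))) holds; first witness at position 0.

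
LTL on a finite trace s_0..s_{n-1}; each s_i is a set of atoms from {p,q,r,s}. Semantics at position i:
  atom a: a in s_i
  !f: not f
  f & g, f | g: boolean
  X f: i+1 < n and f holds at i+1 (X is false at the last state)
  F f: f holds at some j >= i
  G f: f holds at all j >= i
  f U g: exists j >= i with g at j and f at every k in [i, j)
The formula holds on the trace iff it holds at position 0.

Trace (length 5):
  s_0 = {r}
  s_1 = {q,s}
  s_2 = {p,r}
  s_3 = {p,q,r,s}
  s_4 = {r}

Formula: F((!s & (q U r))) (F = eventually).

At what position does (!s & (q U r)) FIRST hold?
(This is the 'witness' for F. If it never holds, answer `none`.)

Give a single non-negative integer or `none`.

Answer: 0

Derivation:
s_0={r}: (!s & (q U r))=True !s=True s=False (q U r)=True q=False r=True
s_1={q,s}: (!s & (q U r))=False !s=False s=True (q U r)=True q=True r=False
s_2={p,r}: (!s & (q U r))=True !s=True s=False (q U r)=True q=False r=True
s_3={p,q,r,s}: (!s & (q U r))=False !s=False s=True (q U r)=True q=True r=True
s_4={r}: (!s & (q U r))=True !s=True s=False (q U r)=True q=False r=True
F((!s & (q U r))) holds; first witness at position 0.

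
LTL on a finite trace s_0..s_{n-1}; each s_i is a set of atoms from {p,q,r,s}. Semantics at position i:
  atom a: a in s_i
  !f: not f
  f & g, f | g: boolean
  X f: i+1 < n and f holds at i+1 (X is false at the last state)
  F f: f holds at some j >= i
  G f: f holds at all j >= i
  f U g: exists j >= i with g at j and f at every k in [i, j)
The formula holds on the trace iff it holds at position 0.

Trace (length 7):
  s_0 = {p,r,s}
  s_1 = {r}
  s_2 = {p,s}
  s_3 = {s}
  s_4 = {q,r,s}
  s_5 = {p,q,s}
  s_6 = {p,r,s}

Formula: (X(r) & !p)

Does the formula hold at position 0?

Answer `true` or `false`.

Answer: false

Derivation:
s_0={p,r,s}: (X(r) & !p)=False X(r)=True r=True !p=False p=True
s_1={r}: (X(r) & !p)=False X(r)=False r=True !p=True p=False
s_2={p,s}: (X(r) & !p)=False X(r)=False r=False !p=False p=True
s_3={s}: (X(r) & !p)=True X(r)=True r=False !p=True p=False
s_4={q,r,s}: (X(r) & !p)=False X(r)=False r=True !p=True p=False
s_5={p,q,s}: (X(r) & !p)=False X(r)=True r=False !p=False p=True
s_6={p,r,s}: (X(r) & !p)=False X(r)=False r=True !p=False p=True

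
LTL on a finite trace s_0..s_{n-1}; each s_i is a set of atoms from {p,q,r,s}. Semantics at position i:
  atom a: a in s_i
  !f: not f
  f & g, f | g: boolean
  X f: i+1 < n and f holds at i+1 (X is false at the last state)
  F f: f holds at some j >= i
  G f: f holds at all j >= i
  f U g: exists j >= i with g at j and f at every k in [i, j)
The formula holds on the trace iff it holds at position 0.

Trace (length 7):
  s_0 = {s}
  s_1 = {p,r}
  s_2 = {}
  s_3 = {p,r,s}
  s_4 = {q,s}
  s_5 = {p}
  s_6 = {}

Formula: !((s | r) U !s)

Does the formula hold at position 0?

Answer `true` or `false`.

Answer: false

Derivation:
s_0={s}: !((s | r) U !s)=False ((s | r) U !s)=True (s | r)=True s=True r=False !s=False
s_1={p,r}: !((s | r) U !s)=False ((s | r) U !s)=True (s | r)=True s=False r=True !s=True
s_2={}: !((s | r) U !s)=False ((s | r) U !s)=True (s | r)=False s=False r=False !s=True
s_3={p,r,s}: !((s | r) U !s)=False ((s | r) U !s)=True (s | r)=True s=True r=True !s=False
s_4={q,s}: !((s | r) U !s)=False ((s | r) U !s)=True (s | r)=True s=True r=False !s=False
s_5={p}: !((s | r) U !s)=False ((s | r) U !s)=True (s | r)=False s=False r=False !s=True
s_6={}: !((s | r) U !s)=False ((s | r) U !s)=True (s | r)=False s=False r=False !s=True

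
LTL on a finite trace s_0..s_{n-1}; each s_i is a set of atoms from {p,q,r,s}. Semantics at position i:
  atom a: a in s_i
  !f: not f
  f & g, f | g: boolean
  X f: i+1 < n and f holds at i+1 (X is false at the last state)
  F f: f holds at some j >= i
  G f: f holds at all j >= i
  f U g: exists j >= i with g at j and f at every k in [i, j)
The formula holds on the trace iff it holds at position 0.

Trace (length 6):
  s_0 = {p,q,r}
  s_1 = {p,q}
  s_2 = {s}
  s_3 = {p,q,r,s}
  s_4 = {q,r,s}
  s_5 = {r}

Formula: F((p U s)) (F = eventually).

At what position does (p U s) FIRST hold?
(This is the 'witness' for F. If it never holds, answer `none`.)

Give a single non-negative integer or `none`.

s_0={p,q,r}: (p U s)=True p=True s=False
s_1={p,q}: (p U s)=True p=True s=False
s_2={s}: (p U s)=True p=False s=True
s_3={p,q,r,s}: (p U s)=True p=True s=True
s_4={q,r,s}: (p U s)=True p=False s=True
s_5={r}: (p U s)=False p=False s=False
F((p U s)) holds; first witness at position 0.

Answer: 0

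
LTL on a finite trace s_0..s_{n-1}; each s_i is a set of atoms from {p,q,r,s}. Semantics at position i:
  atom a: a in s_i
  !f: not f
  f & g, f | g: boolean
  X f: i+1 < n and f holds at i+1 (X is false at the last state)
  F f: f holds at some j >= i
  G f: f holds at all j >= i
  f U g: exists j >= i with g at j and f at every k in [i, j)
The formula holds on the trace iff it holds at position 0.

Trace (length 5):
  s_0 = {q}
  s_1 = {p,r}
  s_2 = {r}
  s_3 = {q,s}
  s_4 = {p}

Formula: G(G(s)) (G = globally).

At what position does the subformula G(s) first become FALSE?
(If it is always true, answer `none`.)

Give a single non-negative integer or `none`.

Answer: 0

Derivation:
s_0={q}: G(s)=False s=False
s_1={p,r}: G(s)=False s=False
s_2={r}: G(s)=False s=False
s_3={q,s}: G(s)=False s=True
s_4={p}: G(s)=False s=False
G(G(s)) holds globally = False
First violation at position 0.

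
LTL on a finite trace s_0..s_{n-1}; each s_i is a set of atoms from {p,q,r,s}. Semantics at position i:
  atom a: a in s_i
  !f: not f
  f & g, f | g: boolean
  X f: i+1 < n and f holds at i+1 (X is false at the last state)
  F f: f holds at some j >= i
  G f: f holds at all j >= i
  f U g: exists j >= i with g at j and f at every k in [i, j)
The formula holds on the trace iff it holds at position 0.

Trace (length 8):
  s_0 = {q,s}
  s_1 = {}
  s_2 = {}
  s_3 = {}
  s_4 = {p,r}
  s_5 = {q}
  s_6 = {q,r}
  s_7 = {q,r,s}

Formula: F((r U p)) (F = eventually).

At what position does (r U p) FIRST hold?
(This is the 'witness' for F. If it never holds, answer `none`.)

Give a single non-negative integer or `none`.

s_0={q,s}: (r U p)=False r=False p=False
s_1={}: (r U p)=False r=False p=False
s_2={}: (r U p)=False r=False p=False
s_3={}: (r U p)=False r=False p=False
s_4={p,r}: (r U p)=True r=True p=True
s_5={q}: (r U p)=False r=False p=False
s_6={q,r}: (r U p)=False r=True p=False
s_7={q,r,s}: (r U p)=False r=True p=False
F((r U p)) holds; first witness at position 4.

Answer: 4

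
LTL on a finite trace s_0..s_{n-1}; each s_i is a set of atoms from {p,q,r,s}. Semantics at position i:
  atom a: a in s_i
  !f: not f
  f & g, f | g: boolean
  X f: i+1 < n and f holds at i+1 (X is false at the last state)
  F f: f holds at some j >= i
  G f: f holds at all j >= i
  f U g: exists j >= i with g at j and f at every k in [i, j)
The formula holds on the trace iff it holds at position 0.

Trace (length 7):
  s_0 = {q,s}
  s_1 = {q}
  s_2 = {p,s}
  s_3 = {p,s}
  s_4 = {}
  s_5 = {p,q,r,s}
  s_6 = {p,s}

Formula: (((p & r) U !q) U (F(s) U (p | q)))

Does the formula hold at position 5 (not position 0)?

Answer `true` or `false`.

s_0={q,s}: (((p & r) U !q) U (F(s) U (p | q)))=True ((p & r) U !q)=False (p & r)=False p=False r=False !q=False q=True (F(s) U (p | q))=True F(s)=True s=True (p | q)=True
s_1={q}: (((p & r) U !q) U (F(s) U (p | q)))=True ((p & r) U !q)=False (p & r)=False p=False r=False !q=False q=True (F(s) U (p | q))=True F(s)=True s=False (p | q)=True
s_2={p,s}: (((p & r) U !q) U (F(s) U (p | q)))=True ((p & r) U !q)=True (p & r)=False p=True r=False !q=True q=False (F(s) U (p | q))=True F(s)=True s=True (p | q)=True
s_3={p,s}: (((p & r) U !q) U (F(s) U (p | q)))=True ((p & r) U !q)=True (p & r)=False p=True r=False !q=True q=False (F(s) U (p | q))=True F(s)=True s=True (p | q)=True
s_4={}: (((p & r) U !q) U (F(s) U (p | q)))=True ((p & r) U !q)=True (p & r)=False p=False r=False !q=True q=False (F(s) U (p | q))=True F(s)=True s=False (p | q)=False
s_5={p,q,r,s}: (((p & r) U !q) U (F(s) U (p | q)))=True ((p & r) U !q)=True (p & r)=True p=True r=True !q=False q=True (F(s) U (p | q))=True F(s)=True s=True (p | q)=True
s_6={p,s}: (((p & r) U !q) U (F(s) U (p | q)))=True ((p & r) U !q)=True (p & r)=False p=True r=False !q=True q=False (F(s) U (p | q))=True F(s)=True s=True (p | q)=True
Evaluating at position 5: result = True

Answer: true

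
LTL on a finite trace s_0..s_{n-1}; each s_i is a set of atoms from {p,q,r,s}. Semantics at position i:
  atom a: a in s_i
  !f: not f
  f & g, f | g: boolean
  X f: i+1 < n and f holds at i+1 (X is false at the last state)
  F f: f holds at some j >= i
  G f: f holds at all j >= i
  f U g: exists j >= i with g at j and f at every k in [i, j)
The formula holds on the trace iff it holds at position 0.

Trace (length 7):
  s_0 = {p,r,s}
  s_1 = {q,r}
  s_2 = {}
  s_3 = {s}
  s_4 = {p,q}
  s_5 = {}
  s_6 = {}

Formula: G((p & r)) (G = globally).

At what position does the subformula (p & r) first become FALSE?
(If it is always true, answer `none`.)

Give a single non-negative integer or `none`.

s_0={p,r,s}: (p & r)=True p=True r=True
s_1={q,r}: (p & r)=False p=False r=True
s_2={}: (p & r)=False p=False r=False
s_3={s}: (p & r)=False p=False r=False
s_4={p,q}: (p & r)=False p=True r=False
s_5={}: (p & r)=False p=False r=False
s_6={}: (p & r)=False p=False r=False
G((p & r)) holds globally = False
First violation at position 1.

Answer: 1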